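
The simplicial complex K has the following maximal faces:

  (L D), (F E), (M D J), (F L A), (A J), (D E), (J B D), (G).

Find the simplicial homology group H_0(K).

Order the vertices as A < B < D < E < F < G < J < L < M. Listing each simplex with vertices in this order, K has dimension 2 with simplices:

  0-simplices (9): A, B, D, E, F, G, J, L, M
  1-simplices (12): AF, AJ, AL, BD, BJ, DE, DJ, DL, DM, EF, FL, JM
  2-simplices (3): AFL, BDJ, DJM

giving chain groups C_0 ≅ Z^9, C_1 ≅ Z^12, C_2 ≅ Z^3.

The boundary map ∂_1: C_1 → C_0 is given by ∂[p,q] = [q] − [p].
This gives a 9×12 integer matrix of rank 7; reducing to Smith normal form yields diagonal entries (1,1,1,1,1,1,1).

Boundary ∂_2: C_2 → C_1 acts by ∂[p,q,r] = [q,r] − [p,r] + [p,q]. For instance
  ∂DJM = JM − DM + DJ,
  ∂BDJ = DJ − BJ + BD.
As a 12×3 matrix over Z this has rank 3, with invariant factors (1,1,1).

From H_k ≅ ker(∂_k) / im(∂_{k+1}) we obtain:

  H_0: rank C_0 − rank ∂_1 = 9 − 7 = 2, and the invariant factors of ∂_1 are all 1, so H_0 = Z^2.

H_0 = Z^2.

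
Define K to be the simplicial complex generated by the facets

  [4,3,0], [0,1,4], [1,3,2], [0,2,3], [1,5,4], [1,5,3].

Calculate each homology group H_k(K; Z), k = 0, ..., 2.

H_0 = Z,  H_1 = Z,  H_2 = 0.

Take the total order 0 < 1 < 2 < 3 < 4 < 5 on the vertex set. Then K (dimension 2) consists of the simplices:

  0-simplices (6): [0], [1], [2], [3], [4], [5]
  1-simplices (12): [0,1], [0,2], [0,3], [0,4], [1,2], [1,3], [1,4], [1,5], [2,3], [3,4], [3,5], [4,5]
  2-simplices (6): [0,1,4], [0,2,3], [0,3,4], [1,2,3], [1,3,5], [1,4,5]

Hence C_0 ≅ Z^6, C_1 ≅ Z^12, C_2 ≅ Z^6.

∂_1: C_1 → C_0 sends each edge [p,q] (with p < q) to q − p.
The 6×12 boundary matrix has rank 5 and Smith normal form diag(1,1,1,1,1).

The boundary map ∂_2: C_2 → C_1 maps a triangle to the signed sum of its edges. For instance
  ∂[1,2,3] = [2,3] − [1,3] + [1,2],
  ∂[1,4,5] = [4,5] − [1,5] + [1,4].
The resulting 12×6 matrix has rank 6, and its Smith normal form has invariant factors (1,1,1,1,1,1).

Now H_k = ker ∂_k / im ∂_{k+1}, so:

  H_0: rank C_0 − rank ∂_1 = 6 − 5 = 1, and the invariant factors of ∂_1 are all 1, so H_0 = Z.
  H_1: rank ker ∂_1 − rank ∂_2 = (12 − 5) − 6 = 1, and the invariant factors of ∂_2 are all 1, so H_1 = Z.
  H_2: rank ker ∂_2 − rank ∂_3 = (6 − 6) − 0 = 0, and there is no ∂_3, so H_2 = 0.

As a check, the Euler characteristic is 6 − 12 + 6 = 0, which agrees with 1 − 1 + 0 = 0.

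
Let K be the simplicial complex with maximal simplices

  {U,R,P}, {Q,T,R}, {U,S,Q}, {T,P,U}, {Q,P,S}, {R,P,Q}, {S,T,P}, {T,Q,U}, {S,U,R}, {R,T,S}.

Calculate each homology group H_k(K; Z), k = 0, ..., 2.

H_0 = Z,  H_1 = Z/2Z,  H_2 = 0.

Take the total order P < Q < R < S < T < U on the vertex set. Then K (dimension 2) consists of the simplices:

  0-simplices (6): P, Q, R, S, T, U
  1-simplices (15): PQ, PR, PS, PT, PU, QR, QS, QT, QU, RS, RT, RU, ST, SU, TU
  2-simplices (10): PQR, PQS, PRU, PST, PTU, QRT, QSU, QTU, RST, RSU

giving chain groups C_0 ≅ Z^6, C_1 ≅ Z^15, C_2 ≅ Z^10.

∂_1: C_1 → C_0 sends each edge [p,q] (with p < q) to q − p. For instance
  ∂RU = U − R.
The resulting 6×15 matrix has rank 5, and its Smith normal form has invariant factors (1,1,1,1,1).

The boundary map ∂_2: C_2 → C_1 acts by ∂[p,q,r] = [q,r] − [p,r] + [p,q]. For instance
  ∂RSU = SU − RU + RS,
  ∂PQR = QR − PR + PQ.
As a 15×10 matrix over Z this has rank 10, with invariant factors (1,1,1,1,1,1,1,1,1,2).

Computing H_k = (kernel of ∂_k) / (image of ∂_{k+1}):

  H_0: rank C_0 − rank ∂_1 = 6 − 5 = 1, and the invariant factors of ∂_1 are all 1, so H_0 ≅ Z.
  H_1: rank ker ∂_1 − rank ∂_2 = (15 − 5) − 10 = 0, and ∂_2 has invariant factor 2 > 1, so H_1 ≅ Z/2Z.
  H_2: rank ker ∂_2 − rank ∂_3 = (10 − 10) − 0 = 0, and there is no ∂_3, so H_2 ≅ 0.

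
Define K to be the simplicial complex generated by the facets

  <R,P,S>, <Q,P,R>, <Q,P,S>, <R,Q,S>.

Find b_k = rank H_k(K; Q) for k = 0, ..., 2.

b_0 = 1, b_1 = 0, b_2 = 1.

Fix the vertex order P < Q < R < S and write every simplex with vertices in increasing order. Then dim K = 2 and the simplices of K are:

  0-simplices (4): P, Q, R, S
  1-simplices (6): PQ, PR, PS, QR, QS, RS
  2-simplices (4): PQR, PQS, PRS, QRS

so the chain groups are C_0 ≅ Z^4, C_1 ≅ Z^6, C_2 ≅ Z^4.

The boundary map ∂_1: C_1 → C_0 sends each edge [p,q] (with p < q) to q − p.
The resulting 4×6 matrix has rank 3, and its Smith normal form has invariant factors (1,1,1).

∂_2: C_2 → C_1 maps a triangle to the signed sum of its edges. For instance
  ∂PRS = RS − PS + PR,
  ∂QRS = RS − QS + QR.
The resulting 6×4 matrix has rank 3, and its Smith normal form has invariant factors (1,1,1).

From H_k ≅ ker(∂_k) / im(∂_{k+1}) we obtain:

  H_0: rank C_0 − rank ∂_1 = 4 − 3 = 1, and the invariant factors of ∂_1 are all 1, so H_0 ≅ Z.
  H_1: rank ker ∂_1 − rank ∂_2 = (6 − 3) − 3 = 0, and the invariant factors of ∂_2 are all 1, so H_1 ≅ 0.
  H_2: rank ker ∂_2 − rank ∂_3 = (4 − 3) − 0 = 1, and there is no ∂_3, so H_2 ≅ Z.

As a check, the Euler characteristic is 4 − 6 + 4 = 2, which agrees with 1 − 0 + 1 = 2.
(K is a triangulation of the 2-sphere S^2.)

Hence the Betti numbers are b_0 = 1, b_1 = 0, b_2 = 1.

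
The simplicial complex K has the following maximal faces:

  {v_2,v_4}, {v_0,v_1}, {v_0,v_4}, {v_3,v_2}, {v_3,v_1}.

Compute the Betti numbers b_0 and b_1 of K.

Fix the vertex order v_0 < v_1 < v_2 < v_3 < v_4 and write every simplex with vertices in increasing order. Then dim K = 1 and the simplices of K are:

  0-simplices (5): [v_0], [v_1], [v_2], [v_3], [v_4]
  1-simplices (5): [v_0,v_1], [v_0,v_4], [v_1,v_3], [v_2,v_3], [v_2,v_4]

Hence C_0 ≅ Z^5, C_1 ≅ Z^5.

∂_1: C_1 → C_0 sends each edge [p,q] (with p < q) to q − p.
As a 5×5 matrix over Z this has rank 4, with invariant factors (1,1,1,1).

Reading off H_k = ker ∂_k / im ∂_{k+1}:

  H_0: rank C_0 − rank ∂_1 = 5 − 4 = 1, and the invariant factors of ∂_1 are all 1, so H_0 = Z.
  H_1: rank ker ∂_1 − rank ∂_2 = (5 − 4) − 0 = 1, and there is no ∂_2, so H_1 = Z.

As a check, the Euler characteristic is 5 − 5 = 0, which agrees with 1 − 1 = 0.

Hence the Betti numbers are b_0 = 1, b_1 = 1.

b_0 = 1, b_1 = 1.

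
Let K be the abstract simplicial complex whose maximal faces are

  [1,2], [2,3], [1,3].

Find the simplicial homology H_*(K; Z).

H_0 = Z,  H_1 = Z.

K has 3 vertices, 3 edges.
rank ∂_0 = 0, rank ∂_1 = 2 ⇒ b_0 = 3 − 0 − 2 = 1; all invariant factors of ∂_1 are 1 so no torsion. So H_0 ≅ Z.
rank ∂_1 = 2, rank ∂_2 = 0 ⇒ b_1 = 3 − 2 − 0 = 1. So H_1 ≅ Z.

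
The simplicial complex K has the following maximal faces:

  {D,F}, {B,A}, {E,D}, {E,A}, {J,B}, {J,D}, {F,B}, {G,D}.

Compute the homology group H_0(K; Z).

H_0 = Z.

Fix the vertex order A < B < D < E < F < G < J and write every simplex with vertices in increasing order. Then dim K = 1 and the simplices of K are:

  0-simplices (7): A, B, D, E, F, G, J
  1-simplices (8): AB, AE, BF, BJ, DE, DF, DG, DJ

so the chain groups are C_0 ≅ Z^7, C_1 ≅ Z^8.

Boundary ∂_1: C_1 → C_0 maps an edge to its endpoints' difference, ∂[p,q] = q − p. For instance
  ∂DF = F − D.
As a 7×8 matrix over Z this has rank 6, with invariant factors (1,1,1,1,1,1).

From H_k ≅ ker(∂_k) / im(∂_{k+1}) we obtain:

  H_0: rank C_0 − rank ∂_1 = 7 − 6 = 1, and the invariant factors of ∂_1 are all 1, so H_0 ≅ Z.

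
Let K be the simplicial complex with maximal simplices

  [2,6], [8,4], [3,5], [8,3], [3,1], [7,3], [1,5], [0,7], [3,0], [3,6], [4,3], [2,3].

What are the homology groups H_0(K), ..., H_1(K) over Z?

Order the vertices as 0 < 1 < 2 < 3 < 4 < 5 < 6 < 7 < 8. Listing each simplex with vertices in this order, K has dimension 1 with simplices:

  0-simplices (9): [0], [1], [2], [3], [4], [5], [6], [7], [8]
  1-simplices (12): [0,3], [0,7], [1,3], [1,5], [2,3], [2,6], [3,4], [3,5], [3,6], [3,7], [3,8], [4,8]

Hence C_0 ≅ Z^9, C_1 ≅ Z^12.

∂_1: C_1 → C_0 maps an edge to its endpoints' difference, ∂[p,q] = q − p.
As a 9×12 matrix over Z this has rank 8, with invariant factors (1,1,1,1,1,1,1,1).

Computing H_k = (kernel of ∂_k) / (image of ∂_{k+1}):

  H_0: rank C_0 − rank ∂_1 = 9 − 8 = 1, and the invariant factors of ∂_1 are all 1, so H_0 = Z.
  H_1: rank ker ∂_1 − rank ∂_2 = (12 − 8) − 0 = 4, and there is no ∂_2, so H_1 = Z^4.

(K is a triangulation of a wedge of 4 circles.)

H_0 = Z,  H_1 = Z^4.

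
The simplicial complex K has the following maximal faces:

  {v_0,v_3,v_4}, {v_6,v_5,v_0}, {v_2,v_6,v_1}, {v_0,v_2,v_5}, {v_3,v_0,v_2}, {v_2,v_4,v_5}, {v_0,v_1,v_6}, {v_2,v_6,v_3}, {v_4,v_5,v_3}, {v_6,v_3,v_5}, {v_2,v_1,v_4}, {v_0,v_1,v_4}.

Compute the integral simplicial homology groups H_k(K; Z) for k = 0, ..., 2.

H_0 = Z,  H_1 = Z/2,  H_2 = 0.

Fix the vertex order v_0 < v_1 < v_2 < v_3 < v_4 < v_5 < v_6 and write every simplex with vertices in increasing order. Then dim K = 2 and the simplices of K are:

  0-simplices (7): [v_0], [v_1], [v_2], [v_3], [v_4], [v_5], [v_6]
  1-simplices (18): (18 of them)
  2-simplices (12): (12 of them)

Hence C_0 ≅ Z^7, C_1 ≅ Z^18, C_2 ≅ Z^12.

Boundary ∂_1: C_1 → C_0 sends each edge [p,q] (with p < q) to q − p.
The resulting 7×18 matrix has rank 6, and its Smith normal form has invariant factors (1,1,1,1,1,1).

Boundary ∂_2: C_2 → C_1 maps a triangle to the signed sum of its edges. For instance
  ∂[v_0,v_2,v_5] = [v_2,v_5] − [v_0,v_5] + [v_0,v_2],
  ∂[v_3,v_4,v_5] = [v_4,v_5] − [v_3,v_5] + [v_3,v_4].
As a 18×12 matrix over Z this has rank 12, with invariant factors (1,1,1,1,1,1,1,1,1,1,1,2).

Reading off H_k = ker ∂_k / im ∂_{k+1}:

  H_0: rank C_0 − rank ∂_1 = 7 − 6 = 1, and the invariant factors of ∂_1 are all 1, so H_0 ≅ Z.
  H_1: rank ker ∂_1 − rank ∂_2 = (18 − 6) − 12 = 0, and ∂_2 has invariant factor 2 > 1, so H_1 ≅ Z/2.
  H_2: rank ker ∂_2 − rank ∂_3 = (12 − 12) − 0 = 0, and there is no ∂_3, so H_2 ≅ 0.

As a check, the Euler characteristic is 7 − 18 + 12 = 1, which agrees with 1 − 0 + 0 = 1.
(K is a triangulation of the real projective plane RP^2.)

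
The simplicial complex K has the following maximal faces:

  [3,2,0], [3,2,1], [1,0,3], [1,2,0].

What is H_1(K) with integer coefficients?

Order the vertices as 0 < 1 < 2 < 3. Listing each simplex with vertices in this order, K has dimension 2 with simplices:

  0-simplices (4): [0], [1], [2], [3]
  1-simplices (6): [0,1], [0,2], [0,3], [1,2], [1,3], [2,3]
  2-simplices (4): [0,1,2], [0,1,3], [0,2,3], [1,2,3]

Hence C_0 ≅ Z^4, C_1 ≅ Z^6, C_2 ≅ Z^4.

The boundary map ∂_1: C_1 → C_0 is given by ∂[p,q] = [q] − [p].
As a 4×6 matrix over Z this has rank 3, with invariant factors (1,1,1).

The boundary map ∂_2: C_2 → C_1 sends each 2-simplex [p,q,r] to [q,r] − [p,r] + [p,q]. For instance
  ∂[1,2,3] = [2,3] − [1,3] + [1,2],
  ∂[0,1,3] = [1,3] − [0,3] + [0,1].
The resulting 6×4 matrix has rank 3, and its Smith normal form has invariant factors (1,1,1).

Computing H_k = (kernel of ∂_k) / (image of ∂_{k+1}):

  H_1: rank ker ∂_1 − rank ∂_2 = (6 − 3) − 3 = 0, and the invariant factors of ∂_2 are all 1, so H_1 ≅ 0.

H_1 ≅ 0.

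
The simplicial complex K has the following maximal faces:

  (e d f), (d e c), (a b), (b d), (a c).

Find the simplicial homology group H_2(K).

H_2 = 0.

Take the total order a < b < c < d < e < f on the vertex set. Then K (dimension 2) consists of the simplices:

  0-simplices (6): a, b, c, d, e, f
  1-simplices (8): ab, ac, bd, cd, ce, de, df, ef
  2-simplices (2): cde, def

so the chain groups are C_0 ≅ Z^6, C_1 ≅ Z^8, C_2 ≅ Z^2.

Boundary ∂_1: C_1 → C_0 is given by ∂[p,q] = [q] − [p]. For instance
  ∂ef = f − e.
The resulting 6×8 matrix has rank 5, and its Smith normal form has invariant factors (1,1,1,1,1).

∂_2: C_2 → C_1 sends each 2-simplex [p,q,r] to [q,r] − [p,r] + [p,q]. For instance
  ∂cde = de − ce + cd,
  ∂def = ef − df + de.
The 8×2 boundary matrix has rank 2 and Smith normal form diag(1,1).

Computing H_k = (kernel of ∂_k) / (image of ∂_{k+1}):

  H_2: rank ker ∂_2 − rank ∂_3 = (2 − 2) − 0 = 0, and there is no ∂_3, so H_2 ≅ 0.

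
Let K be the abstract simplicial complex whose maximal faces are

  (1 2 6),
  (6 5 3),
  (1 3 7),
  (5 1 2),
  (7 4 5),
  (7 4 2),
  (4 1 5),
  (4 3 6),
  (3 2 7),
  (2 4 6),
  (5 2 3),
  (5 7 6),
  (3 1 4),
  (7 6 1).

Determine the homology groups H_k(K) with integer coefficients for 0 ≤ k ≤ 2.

Fix the vertex order 1 < 2 < 3 < 4 < 5 < 6 < 7 and write every simplex with vertices in increasing order. Then dim K = 2 and the simplices of K are:

  0-simplices (7): [1], [2], [3], [4], [5], [6], [7]
  1-simplices (21): [1,2], [1,3], [1,4], [1,5], [1,6], [1,7], [2,3], [2,4], [2,5], [2,6], [2,7], [3,4], [3,5], [3,6], [3,7], [4,5], [4,6], [4,7], [5,6], [5,7], [6,7]
  2-simplices (14): [1,2,5], [1,2,6], [1,3,4], [1,3,7], [1,4,5], [1,6,7], [2,3,5], [2,3,7], [2,4,6], [2,4,7], [3,4,6], [3,5,6], [4,5,7], [5,6,7]

giving chain groups C_0 ≅ Z^7, C_1 ≅ Z^21, C_2 ≅ Z^14.

∂_1: C_1 → C_0 is given by ∂[p,q] = [q] − [p].
The resulting 7×21 matrix has rank 6, and its Smith normal form has invariant factors (1,1,1,1,1,1).

Boundary ∂_2: C_2 → C_1 maps a triangle to the signed sum of its edges. For instance
  ∂[3,4,6] = [4,6] − [3,6] + [3,4],
  ∂[1,6,7] = [6,7] − [1,7] + [1,6].
The 21×14 boundary matrix has rank 13 and Smith normal form diag(1,1,1,1,1,1,1,1,1,1,1,1,1).

From H_k ≅ ker(∂_k) / im(∂_{k+1}) we obtain:

  H_0: rank C_0 − rank ∂_1 = 7 − 6 = 1, and the invariant factors of ∂_1 are all 1, so H_0 = Z.
  H_1: rank ker ∂_1 − rank ∂_2 = (21 − 6) − 13 = 2, and the invariant factors of ∂_2 are all 1, so H_1 = Z^2.
  H_2: rank ker ∂_2 − rank ∂_3 = (14 − 13) − 0 = 1, and there is no ∂_3, so H_2 = Z.

H_0 = Z,  H_1 = Z^2,  H_2 = Z.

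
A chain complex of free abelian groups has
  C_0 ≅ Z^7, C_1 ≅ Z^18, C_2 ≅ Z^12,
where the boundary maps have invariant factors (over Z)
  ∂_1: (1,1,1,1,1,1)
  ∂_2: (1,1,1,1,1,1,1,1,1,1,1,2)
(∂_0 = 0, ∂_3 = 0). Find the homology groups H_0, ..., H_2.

H_0 = Z,  H_1 = Z_2,  H_2 = 0.

H_0: b_0 = 7 − 0 − 6 = 1; torsion from ∂_1 factors > 1: none. So H_0 = Z.
H_1: b_1 = 18 − 6 − 12 = 0; torsion from ∂_2 factors > 1: [2]. So H_1 = Z_2.
H_2: b_2 = 12 − 12 − 0 = 0; torsion from ∂_3 factors > 1: none. So H_2 = 0.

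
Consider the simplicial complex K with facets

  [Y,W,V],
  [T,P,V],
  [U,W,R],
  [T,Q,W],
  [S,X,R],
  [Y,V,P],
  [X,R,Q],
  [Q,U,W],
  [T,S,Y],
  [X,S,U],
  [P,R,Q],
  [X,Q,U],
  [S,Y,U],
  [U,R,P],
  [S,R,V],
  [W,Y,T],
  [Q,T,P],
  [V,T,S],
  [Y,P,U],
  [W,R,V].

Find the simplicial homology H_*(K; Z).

We work with the vertex ordering P < Q < R < S < T < U < V < W < X < Y. The simplices of K, each written with vertices in increasing order, are:

  0-simplices (10): P, Q, R, S, T, U, V, W, X, Y
  1-simplices (30): PQ, PR, PT, PU, PV, PY, QR, QT, QU, QW, QX, RS, RU, RV, RW, RX, ST, SU, SV, SX, SY, TV, TW, TY, UW, UX, UY, VW, VY, WY
  2-simplices (20): PQR, PQT, PRU, PTV, PUY, PVY, QRX, QTW, QUW, QUX, RSV, RSX, RUW, RVW, STV, STY, SUX, SUY, TWY, VWY

Hence C_0 ≅ Z^10, C_1 ≅ Z^30, C_2 ≅ Z^20.

Boundary ∂_1: C_1 → C_0 is given by ∂[p,q] = [q] − [p]. For instance
  ∂PT = T − P.
This gives a 10×30 integer matrix of rank 9; reducing to Smith normal form yields diagonal entries (1,1,1,1,1,1,1,1,1).

Boundary ∂_2: C_2 → C_1 maps a triangle to the signed sum of its edges. For instance
  ∂PQR = QR − PR + PQ,
  ∂SUX = UX − SX + SU.
The resulting 30×20 matrix has rank 20, and its Smith normal form has invariant factors (1,1,1,1,1,1,1,1,1,1,1,1,1,1,1,1,1,1,1,2).

Computing H_k = (kernel of ∂_k) / (image of ∂_{k+1}):

  H_0: rank C_0 − rank ∂_1 = 10 − 9 = 1, and the invariant factors of ∂_1 are all 1, so H_0 ≅ Z.
  H_1: rank ker ∂_1 − rank ∂_2 = (30 − 9) − 20 = 1, and ∂_2 has invariant factor 2 > 1, so H_1 ≅ Z ⊕ Z_2.
  H_2: rank ker ∂_2 − rank ∂_3 = (20 − 20) − 0 = 0, and there is no ∂_3, so H_2 ≅ 0.

H_0 = Z,  H_1 = Z ⊕ Z_2,  H_2 = 0.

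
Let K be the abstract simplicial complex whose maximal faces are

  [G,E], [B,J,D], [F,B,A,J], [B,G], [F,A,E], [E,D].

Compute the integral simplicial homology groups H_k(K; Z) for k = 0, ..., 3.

H_0 = Z,  H_1 = Z^2,  H_2 = 0,  H_3 = 0.

We work with the vertex ordering A < B < D < E < F < G < J. The simplices of K, each written with vertices in increasing order, are:

  0-simplices (7): A, B, D, E, F, G, J
  1-simplices (13): AB, AE, AF, AJ, BD, BF, BG, BJ, DE, DJ, EF, EG, FJ
  2-simplices (6): ABF, ABJ, AEF, AFJ, BDJ, BFJ
  3-simplices (1): ABFJ

giving chain groups C_0 ≅ Z^7, C_1 ≅ Z^13, C_2 ≅ Z^6, C_3 ≅ Z^1.

The boundary map ∂_1: C_1 → C_0 is given by ∂[p,q] = [q] − [p]. For instance
  ∂DE = E − D.
The 7×13 boundary matrix has rank 6 and Smith normal form diag(1,1,1,1,1,1).

The boundary map ∂_2: C_2 → C_1 maps a triangle to the signed sum of its edges. For instance
  ∂ABJ = BJ − AJ + AB,
  ∂BDJ = DJ − BJ + BD.
The 13×6 boundary matrix has rank 5 and Smith normal form diag(1,1,1,1,1).

Boundary ∂_3: C_3 → C_2 sends each 3-simplex σ to the alternating sum Σ_i (−1)^i (σ with its i-th vertex removed). For instance
  ∂ABFJ = BFJ − AFJ + ABJ − ABF.
This gives a 6×1 integer matrix of rank 1; reducing to Smith normal form yields diagonal entries (1).

Now H_k = ker ∂_k / im ∂_{k+1}, so:

  H_0: rank C_0 − rank ∂_1 = 7 − 6 = 1, and the invariant factors of ∂_1 are all 1, so H_0 = Z.
  H_1: rank ker ∂_1 − rank ∂_2 = (13 − 6) − 5 = 2, and the invariant factors of ∂_2 are all 1, so H_1 = Z^2.
  H_2: rank ker ∂_2 − rank ∂_3 = (6 − 5) − 1 = 0, and the invariant factors of ∂_3 are all 1, so H_2 = 0.
  H_3: rank ker ∂_3 − rank ∂_4 = (1 − 1) − 0 = 0, and there is no ∂_4, so H_3 = 0.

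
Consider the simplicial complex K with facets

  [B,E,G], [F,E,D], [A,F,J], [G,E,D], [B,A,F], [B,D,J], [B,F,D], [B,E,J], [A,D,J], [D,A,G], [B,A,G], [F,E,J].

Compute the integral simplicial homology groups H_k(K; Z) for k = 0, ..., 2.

Order the vertices as A < B < D < E < F < G < J. Listing each simplex with vertices in this order, K has dimension 2 with simplices:

  0-simplices (7): A, B, D, E, F, G, J
  1-simplices (18): AB, AD, AF, AG, AJ, BD, BE, BF, BG, BJ, DE, DF, DG, DJ, EF, EG, EJ, FJ
  2-simplices (12): ABF, ABG, ADG, ADJ, AFJ, BDF, BDJ, BEG, BEJ, DEF, DEG, EFJ

giving chain groups C_0 ≅ Z^7, C_1 ≅ Z^18, C_2 ≅ Z^12.

Boundary ∂_1: C_1 → C_0 maps an edge to its endpoints' difference, ∂[p,q] = q − p.
As a 7×18 matrix over Z this has rank 6, with invariant factors (1,1,1,1,1,1).

The boundary map ∂_2: C_2 → C_1 acts by ∂[p,q,r] = [q,r] − [p,r] + [p,q]. For instance
  ∂ABF = BF − AF + AB,
  ∂ADJ = DJ − AJ + AD.
This gives a 18×12 integer matrix of rank 12; reducing to Smith normal form yields diagonal entries (1,1,1,1,1,1,1,1,1,1,1,2).

From H_k ≅ ker(∂_k) / im(∂_{k+1}) we obtain:

  H_0: rank C_0 − rank ∂_1 = 7 − 6 = 1, and the invariant factors of ∂_1 are all 1, so H_0 = Z.
  H_1: rank ker ∂_1 − rank ∂_2 = (18 − 6) − 12 = 0, and ∂_2 has invariant factor 2 > 1, so H_1 = Z/2Z.
  H_2: rank ker ∂_2 − rank ∂_3 = (12 − 12) − 0 = 0, and there is no ∂_3, so H_2 = 0.

As a check, the Euler characteristic is 7 − 18 + 12 = 1, which agrees with 1 − 0 + 0 = 1.

H_0 ≅ Z,  H_1 ≅ Z/2Z,  H_2 = 0.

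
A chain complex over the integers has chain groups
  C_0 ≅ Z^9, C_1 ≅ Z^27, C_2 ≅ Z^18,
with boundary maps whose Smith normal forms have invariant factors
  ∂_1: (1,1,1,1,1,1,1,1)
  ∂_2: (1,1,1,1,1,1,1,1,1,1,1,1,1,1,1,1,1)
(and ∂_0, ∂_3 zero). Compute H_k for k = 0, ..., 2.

H_0 = Z,  H_1 = Z^2,  H_2 = Z.

H_0: b_0 = 9 − 0 − 8 = 1; torsion from ∂_1 factors > 1: none. So H_0 = Z.
H_1: b_1 = 27 − 8 − 17 = 2; torsion from ∂_2 factors > 1: none. So H_1 = Z^2.
H_2: b_2 = 18 − 17 − 0 = 1; torsion from ∂_3 factors > 1: none. So H_2 = Z.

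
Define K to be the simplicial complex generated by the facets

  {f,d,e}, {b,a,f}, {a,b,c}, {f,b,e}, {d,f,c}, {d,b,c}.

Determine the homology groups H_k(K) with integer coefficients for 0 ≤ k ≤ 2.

H_0 = Z,  H_1 = Z,  H_2 = 0.

Fix the vertex order a < b < c < d < e < f and write every simplex with vertices in increasing order. Then dim K = 2 and the simplices of K are:

  0-simplices (6): a, b, c, d, e, f
  1-simplices (12): ab, ac, af, bc, bd, be, bf, cd, cf, de, df, ef
  2-simplices (6): abc, abf, bcd, bef, cdf, def

Hence C_0 ≅ Z^6, C_1 ≅ Z^12, C_2 ≅ Z^6.

The boundary map ∂_1: C_1 → C_0 maps an edge to its endpoints' difference, ∂[p,q] = q − p. For instance
  ∂ab = b − a.
As a 6×12 matrix over Z this has rank 5, with invariant factors (1,1,1,1,1).

Boundary ∂_2: C_2 → C_1 sends each 2-simplex [p,q,r] to [q,r] − [p,r] + [p,q]. For instance
  ∂abc = bc − ac + ab,
  ∂cdf = df − cf + cd.
The resulting 12×6 matrix has rank 6, and its Smith normal form has invariant factors (1,1,1,1,1,1).

Reading off H_k = ker ∂_k / im ∂_{k+1}:

  H_0: rank C_0 − rank ∂_1 = 6 − 5 = 1, and the invariant factors of ∂_1 are all 1, so H_0 = Z.
  H_1: rank ker ∂_1 − rank ∂_2 = (12 − 5) − 6 = 1, and the invariant factors of ∂_2 are all 1, so H_1 = Z.
  H_2: rank ker ∂_2 − rank ∂_3 = (6 − 6) − 0 = 0, and there is no ∂_3, so H_2 = 0.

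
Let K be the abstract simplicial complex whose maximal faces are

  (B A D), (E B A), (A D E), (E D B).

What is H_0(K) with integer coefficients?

H_0 ≅ Z.

Take the total order A < B < D < E on the vertex set. Then K (dimension 2) consists of the simplices:

  0-simplices (4): A, B, D, E
  1-simplices (6): AB, AD, AE, BD, BE, DE
  2-simplices (4): ABD, ABE, ADE, BDE

so the chain groups are C_0 ≅ Z^4, C_1 ≅ Z^6, C_2 ≅ Z^4.

∂_1: C_1 → C_0 maps an edge to its endpoints' difference, ∂[p,q] = q − p. For instance
  ∂DE = E − D.
This gives a 4×6 integer matrix of rank 3; reducing to Smith normal form yields diagonal entries (1,1,1).

Boundary ∂_2: C_2 → C_1 sends each 2-simplex [p,q,r] to [q,r] − [p,r] + [p,q]. For instance
  ∂ADE = DE − AE + AD,
  ∂BDE = DE − BE + BD.
As a 6×4 matrix over Z this has rank 3, with invariant factors (1,1,1).

Reading off H_k = ker ∂_k / im ∂_{k+1}:

  H_0: rank C_0 − rank ∂_1 = 4 − 3 = 1, and the invariant factors of ∂_1 are all 1, so H_0 = Z.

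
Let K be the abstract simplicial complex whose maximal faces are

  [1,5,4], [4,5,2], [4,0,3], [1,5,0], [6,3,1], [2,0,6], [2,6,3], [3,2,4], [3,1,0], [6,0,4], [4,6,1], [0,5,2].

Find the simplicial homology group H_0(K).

K has 7 vertices, 18 edges, 12 triangles.
rank ∂_0 = 0, rank ∂_1 = 6 ⇒ b_0 = 7 − 0 − 6 = 1; all invariant factors of ∂_1 are 1 so no torsion. So H_0 = Z.

H_0 = Z.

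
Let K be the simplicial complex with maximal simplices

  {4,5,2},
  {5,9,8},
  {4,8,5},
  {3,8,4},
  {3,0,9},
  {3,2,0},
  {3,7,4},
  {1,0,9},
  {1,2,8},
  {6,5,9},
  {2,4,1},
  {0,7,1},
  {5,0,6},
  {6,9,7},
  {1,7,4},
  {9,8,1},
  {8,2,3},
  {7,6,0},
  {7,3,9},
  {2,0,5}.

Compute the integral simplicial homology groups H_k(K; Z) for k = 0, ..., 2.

Order the vertices as 0 < 1 < 2 < 3 < 4 < 5 < 6 < 7 < 8 < 9. Listing each simplex with vertices in this order, K has dimension 2 with simplices:

  0-simplices (10): [0], [1], [2], [3], [4], [5], [6], [7], [8], [9]
  1-simplices (30): (30 of them)
  2-simplices (20): (20 of them)

so the chain groups are C_0 ≅ Z^10, C_1 ≅ Z^30, C_2 ≅ Z^20.

The boundary map ∂_1: C_1 → C_0 sends each edge [p,q] (with p < q) to q − p. For instance
  ∂[0,5] = [5] − [0].
As a 10×30 matrix over Z this has rank 9, with invariant factors (1,1,1,1,1,1,1,1,1).

∂_2: C_2 → C_1 acts by ∂[p,q,r] = [q,r] − [p,r] + [p,q]. For instance
  ∂[0,5,6] = [5,6] − [0,6] + [0,5],
  ∂[1,4,7] = [4,7] − [1,7] + [1,4].
This gives a 30×20 integer matrix of rank 20; reducing to Smith normal form yields diagonal entries (1,1,1,1,1,1,1,1,1,1,1,1,1,1,1,1,1,1,1,2).

Reading off H_k = ker ∂_k / im ∂_{k+1}:

  H_0: rank C_0 − rank ∂_1 = 10 − 9 = 1, and the invariant factors of ∂_1 are all 1, so H_0 ≅ Z.
  H_1: rank ker ∂_1 − rank ∂_2 = (30 − 9) − 20 = 1, and ∂_2 has invariant factor 2 > 1, so H_1 ≅ Z × Z/2.
  H_2: rank ker ∂_2 − rank ∂_3 = (20 − 20) − 0 = 0, and there is no ∂_3, so H_2 ≅ 0.

As a check, the Euler characteristic is 10 − 30 + 20 = 0, which agrees with 1 − 1 + 0 = 0.

H_0 = Z,  H_1 = Z × Z/2,  H_2 = 0.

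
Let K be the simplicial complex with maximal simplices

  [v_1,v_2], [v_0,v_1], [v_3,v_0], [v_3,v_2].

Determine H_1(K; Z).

Fix the vertex order v_0 < v_1 < v_2 < v_3 and write every simplex with vertices in increasing order. Then dim K = 1 and the simplices of K are:

  0-simplices (4): [v_0], [v_1], [v_2], [v_3]
  1-simplices (4): [v_0,v_1], [v_0,v_3], [v_1,v_2], [v_2,v_3]

giving chain groups C_0 ≅ Z^4, C_1 ≅ Z^4.

Boundary ∂_1: C_1 → C_0 is given by ∂[p,q] = [q] − [p]. For instance
  ∂[v_1,v_2] = [v_2] − [v_1].
As a 4×4 matrix over Z this has rank 3, with invariant factors (1,1,1).

Reading off H_k = ker ∂_k / im ∂_{k+1}:

  H_1: rank ker ∂_1 − rank ∂_2 = (4 − 3) − 0 = 1, and there is no ∂_2, so H_1 ≅ Z.

H_1 ≅ Z.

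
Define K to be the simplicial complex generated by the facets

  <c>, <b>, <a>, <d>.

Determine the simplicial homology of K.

H_0 = Z^4.

Take the total order a < b < c < d on the vertex set. Then K (dimension 0) consists of the simplices:

  0-simplices (4): a, b, c, d

Hence C_0 ≅ Z^4.

Computing H_k = (kernel of ∂_k) / (image of ∂_{k+1}):

  H_0: rank C_0 − rank ∂_1 = 4 − 0 = 4, and there is no ∂_1, so H_0 = Z^4.

(K is a triangulation of a set of 4 points.)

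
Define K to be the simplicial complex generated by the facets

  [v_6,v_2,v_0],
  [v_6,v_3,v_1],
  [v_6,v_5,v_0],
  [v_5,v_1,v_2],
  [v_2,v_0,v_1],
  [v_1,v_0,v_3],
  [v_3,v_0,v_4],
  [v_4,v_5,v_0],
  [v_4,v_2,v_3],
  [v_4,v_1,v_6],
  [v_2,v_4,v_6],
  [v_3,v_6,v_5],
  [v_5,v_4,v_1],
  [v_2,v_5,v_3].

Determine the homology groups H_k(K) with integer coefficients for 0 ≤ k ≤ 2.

H_0 = Z,  H_1 = Z^2,  H_2 = Z.

Order the vertices as v_0 < v_1 < v_2 < v_3 < v_4 < v_5 < v_6. Listing each simplex with vertices in this order, K has dimension 2 with simplices:

  0-simplices (7): [v_0], [v_1], [v_2], [v_3], [v_4], [v_5], [v_6]
  1-simplices (21): (21 of them)
  2-simplices (14): (14 of them)

Hence C_0 ≅ Z^7, C_1 ≅ Z^21, C_2 ≅ Z^14.

The boundary map ∂_1: C_1 → C_0 maps an edge to its endpoints' difference, ∂[p,q] = q − p. For instance
  ∂[v_4,v_6] = [v_6] − [v_4].
The resulting 7×21 matrix has rank 6, and its Smith normal form has invariant factors (1,1,1,1,1,1).

The boundary map ∂_2: C_2 → C_1 maps a triangle to the signed sum of its edges. For instance
  ∂[v_0,v_2,v_6] = [v_2,v_6] − [v_0,v_6] + [v_0,v_2],
  ∂[v_0,v_1,v_3] = [v_1,v_3] − [v_0,v_3] + [v_0,v_1].
As a 21×14 matrix over Z this has rank 13, with invariant factors (1,1,1,1,1,1,1,1,1,1,1,1,1).

Computing H_k = (kernel of ∂_k) / (image of ∂_{k+1}):

  H_0: rank C_0 − rank ∂_1 = 7 − 6 = 1, and the invariant factors of ∂_1 are all 1, so H_0 ≅ Z.
  H_1: rank ker ∂_1 − rank ∂_2 = (21 − 6) − 13 = 2, and the invariant factors of ∂_2 are all 1, so H_1 ≅ Z^2.
  H_2: rank ker ∂_2 − rank ∂_3 = (14 − 13) − 0 = 1, and there is no ∂_3, so H_2 ≅ Z.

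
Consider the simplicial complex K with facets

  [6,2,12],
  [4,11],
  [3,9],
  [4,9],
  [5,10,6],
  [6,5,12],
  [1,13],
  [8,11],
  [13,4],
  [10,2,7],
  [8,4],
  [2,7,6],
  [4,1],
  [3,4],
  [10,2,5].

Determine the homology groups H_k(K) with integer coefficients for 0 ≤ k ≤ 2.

H_0 = Z^2,  H_1 = Z^4,  H_2 = 0.

Order the vertices as 1 < 2 < 3 < 4 < 5 < 6 < 7 < 8 < 9 < 10 < 11 < 12 < 13. Listing each simplex with vertices in this order, K has dimension 2 with simplices:

  0-simplices (13): [1], [2], [3], [4], [5], [6], [7], [8], [9], [10], [11], [12], [13]
  1-simplices (21): [1,4], [1,13], [2,5], [2,6], [2,7], [2,10], [2,12], [3,4], [3,9], [4,8], [4,9], [4,11], [4,13], [5,6], [5,10], [5,12], [6,7], [6,10], [6,12], [7,10], [8,11]
  2-simplices (6): [2,5,10], [2,6,7], [2,6,12], [2,7,10], [5,6,10], [5,6,12]

giving chain groups C_0 ≅ Z^13, C_1 ≅ Z^21, C_2 ≅ Z^6.

∂_1: C_1 → C_0 is given by ∂[p,q] = [q] − [p].
The resulting 13×21 matrix has rank 11, and its Smith normal form has invariant factors (1,1,1,1,1,1,1,1,1,1,1).

Boundary ∂_2: C_2 → C_1 acts by ∂[p,q,r] = [q,r] − [p,r] + [p,q]. For instance
  ∂[5,6,12] = [6,12] − [5,12] + [5,6],
  ∂[2,6,7] = [6,7] − [2,7] + [2,6].
The 21×6 boundary matrix has rank 6 and Smith normal form diag(1,1,1,1,1,1).

Computing H_k = (kernel of ∂_k) / (image of ∂_{k+1}):

  H_0: rank C_0 − rank ∂_1 = 13 − 11 = 2, and the invariant factors of ∂_1 are all 1, so H_0 = Z^2.
  H_1: rank ker ∂_1 − rank ∂_2 = (21 − 11) − 6 = 4, and the invariant factors of ∂_2 are all 1, so H_1 = Z^4.
  H_2: rank ker ∂_2 − rank ∂_3 = (6 − 6) − 0 = 0, and there is no ∂_3, so H_2 = 0.

(K is a triangulation of the disjoint union of the cylinder S^1 x I and a wedge of 3 circles.)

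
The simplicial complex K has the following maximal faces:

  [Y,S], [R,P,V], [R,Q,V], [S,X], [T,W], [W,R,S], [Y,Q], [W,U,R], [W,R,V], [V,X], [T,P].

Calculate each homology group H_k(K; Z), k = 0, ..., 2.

H_0 ≅ Z,  H_1 ≅ Z^3,  H_2 = 0.

We work with the vertex ordering P < Q < R < S < T < U < V < W < X < Y. The simplices of K, each written with vertices in increasing order, are:

  0-simplices (10): P, Q, R, S, T, U, V, W, X, Y
  1-simplices (17): PR, PT, PV, QR, QV, QY, RS, RU, RV, RW, SW, SX, SY, TW, UW, VW, VX
  2-simplices (5): PRV, QRV, RSW, RUW, RVW

Hence C_0 ≅ Z^10, C_1 ≅ Z^17, C_2 ≅ Z^5.

Boundary ∂_1: C_1 → C_0 sends each edge [p,q] (with p < q) to q − p. For instance
  ∂VW = W − V.
The 10×17 boundary matrix has rank 9 and Smith normal form diag(1,1,1,1,1,1,1,1,1).

Boundary ∂_2: C_2 → C_1 maps a triangle to the signed sum of its edges. For instance
  ∂RUW = UW − RW + RU,
  ∂RVW = VW − RW + RV.
As a 17×5 matrix over Z this has rank 5, with invariant factors (1,1,1,1,1).

Reading off H_k = ker ∂_k / im ∂_{k+1}:

  H_0: rank C_0 − rank ∂_1 = 10 − 9 = 1, and the invariant factors of ∂_1 are all 1, so H_0 ≅ Z.
  H_1: rank ker ∂_1 − rank ∂_2 = (17 − 9) − 5 = 3, and the invariant factors of ∂_2 are all 1, so H_1 ≅ Z^3.
  H_2: rank ker ∂_2 − rank ∂_3 = (5 − 5) − 0 = 0, and there is no ∂_3, so H_2 ≅ 0.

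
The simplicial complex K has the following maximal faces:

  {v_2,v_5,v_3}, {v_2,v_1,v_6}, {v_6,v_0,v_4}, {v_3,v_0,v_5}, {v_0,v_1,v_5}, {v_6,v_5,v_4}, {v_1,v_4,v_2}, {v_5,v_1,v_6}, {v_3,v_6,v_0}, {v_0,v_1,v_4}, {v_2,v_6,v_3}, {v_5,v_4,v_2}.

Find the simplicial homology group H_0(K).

We work with the vertex ordering v_0 < v_1 < v_2 < v_3 < v_4 < v_5 < v_6. The simplices of K, each written with vertices in increasing order, are:

  0-simplices (7): [v_0], [v_1], [v_2], [v_3], [v_4], [v_5], [v_6]
  1-simplices (18): (18 of them)
  2-simplices (12): (12 of them)

so the chain groups are C_0 ≅ Z^7, C_1 ≅ Z^18, C_2 ≅ Z^12.

∂_1: C_1 → C_0 is given by ∂[p,q] = [q] − [p]. For instance
  ∂[v_2,v_5] = [v_5] − [v_2].
The resulting 7×18 matrix has rank 6, and its Smith normal form has invariant factors (1,1,1,1,1,1).

The boundary map ∂_2: C_2 → C_1 maps a triangle to the signed sum of its edges. For instance
  ∂[v_2,v_3,v_5] = [v_3,v_5] − [v_2,v_5] + [v_2,v_3],
  ∂[v_0,v_1,v_5] = [v_1,v_5] − [v_0,v_5] + [v_0,v_1].
The resulting 18×12 matrix has rank 12, and its Smith normal form has invariant factors (1,1,1,1,1,1,1,1,1,1,1,2).

From H_k ≅ ker(∂_k) / im(∂_{k+1}) we obtain:

  H_0: rank C_0 − rank ∂_1 = 7 − 6 = 1, and the invariant factors of ∂_1 are all 1, so H_0 = Z.

H_0 = Z.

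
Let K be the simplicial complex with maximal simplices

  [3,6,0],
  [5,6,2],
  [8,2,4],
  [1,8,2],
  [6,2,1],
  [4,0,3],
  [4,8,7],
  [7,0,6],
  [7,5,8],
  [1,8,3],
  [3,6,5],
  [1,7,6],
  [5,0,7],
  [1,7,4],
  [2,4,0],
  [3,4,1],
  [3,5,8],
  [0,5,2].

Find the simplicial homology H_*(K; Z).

H_0 = Z,  H_1 = Z ⊕ Z/2,  H_2 = 0.

Fix the vertex order 0 < 1 < 2 < 3 < 4 < 5 < 6 < 7 < 8 and write every simplex with vertices in increasing order. Then dim K = 2 and the simplices of K are:

  0-simplices (9): [0], [1], [2], [3], [4], [5], [6], [7], [8]
  1-simplices (27): (27 of them)
  2-simplices (18): [0,2,4], [0,2,5], [0,3,4], [0,3,6], [0,5,7], [0,6,7], [1,2,6], [1,2,8], [1,3,4], [1,3,8], [1,4,7], [1,6,7], [2,4,8], [2,5,6], [3,5,6], [3,5,8], [4,7,8], [5,7,8]

Hence C_0 ≅ Z^9, C_1 ≅ Z^27, C_2 ≅ Z^18.

Boundary ∂_1: C_1 → C_0 maps an edge to its endpoints' difference, ∂[p,q] = q − p.
The resulting 9×27 matrix has rank 8, and its Smith normal form has invariant factors (1,1,1,1,1,1,1,1).

∂_2: C_2 → C_1 maps a triangle to the signed sum of its edges. For instance
  ∂[0,2,4] = [2,4] − [0,4] + [0,2],
  ∂[3,5,6] = [5,6] − [3,6] + [3,5].
This gives a 27×18 integer matrix of rank 18; reducing to Smith normal form yields diagonal entries (1,1,1,1,1,1,1,1,1,1,1,1,1,1,1,1,1,2).

Computing H_k = (kernel of ∂_k) / (image of ∂_{k+1}):

  H_0: rank C_0 − rank ∂_1 = 9 − 8 = 1, and the invariant factors of ∂_1 are all 1, so H_0 = Z.
  H_1: rank ker ∂_1 − rank ∂_2 = (27 − 8) − 18 = 1, and ∂_2 has invariant factor 2 > 1, so H_1 = Z ⊕ Z/2.
  H_2: rank ker ∂_2 − rank ∂_3 = (18 − 18) − 0 = 0, and there is no ∂_3, so H_2 = 0.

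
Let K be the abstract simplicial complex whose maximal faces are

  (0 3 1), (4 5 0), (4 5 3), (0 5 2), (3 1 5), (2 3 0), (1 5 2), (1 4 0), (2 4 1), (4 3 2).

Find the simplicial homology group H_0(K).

H_0 = Z.

Take the total order 0 < 1 < 2 < 3 < 4 < 5 on the vertex set. Then K (dimension 2) consists of the simplices:

  0-simplices (6): [0], [1], [2], [3], [4], [5]
  1-simplices (15): [0,1], [0,2], [0,3], [0,4], [0,5], [1,2], [1,3], [1,4], [1,5], [2,3], [2,4], [2,5], [3,4], [3,5], [4,5]
  2-simplices (10): [0,1,3], [0,1,4], [0,2,3], [0,2,5], [0,4,5], [1,2,4], [1,2,5], [1,3,5], [2,3,4], [3,4,5]

so the chain groups are C_0 ≅ Z^6, C_1 ≅ Z^15, C_2 ≅ Z^10.

∂_1: C_1 → C_0 maps an edge to its endpoints' difference, ∂[p,q] = q − p.
As a 6×15 matrix over Z this has rank 5, with invariant factors (1,1,1,1,1).

The boundary map ∂_2: C_2 → C_1 sends each 2-simplex [p,q,r] to [q,r] − [p,r] + [p,q]. For instance
  ∂[0,1,3] = [1,3] − [0,3] + [0,1],
  ∂[0,2,3] = [2,3] − [0,3] + [0,2].
This gives a 15×10 integer matrix of rank 10; reducing to Smith normal form yields diagonal entries (1,1,1,1,1,1,1,1,1,2).

Now H_k = ker ∂_k / im ∂_{k+1}, so:

  H_0: rank C_0 − rank ∂_1 = 6 − 5 = 1, and the invariant factors of ∂_1 are all 1, so H_0 = Z.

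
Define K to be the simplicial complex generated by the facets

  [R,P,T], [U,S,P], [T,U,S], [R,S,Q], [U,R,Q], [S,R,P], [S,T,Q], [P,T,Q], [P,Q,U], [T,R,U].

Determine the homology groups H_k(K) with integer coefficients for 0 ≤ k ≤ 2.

We work with the vertex ordering P < Q < R < S < T < U. The simplices of K, each written with vertices in increasing order, are:

  0-simplices (6): P, Q, R, S, T, U
  1-simplices (15): PQ, PR, PS, PT, PU, QR, QS, QT, QU, RS, RT, RU, ST, SU, TU
  2-simplices (10): PQT, PQU, PRS, PRT, PSU, QRS, QRU, QST, RTU, STU

giving chain groups C_0 ≅ Z^6, C_1 ≅ Z^15, C_2 ≅ Z^10.

Boundary ∂_1: C_1 → C_0 is given by ∂[p,q] = [q] − [p].
This gives a 6×15 integer matrix of rank 5; reducing to Smith normal form yields diagonal entries (1,1,1,1,1).

∂_2: C_2 → C_1 maps a triangle to the signed sum of its edges. For instance
  ∂PRT = RT − PT + PR,
  ∂PQU = QU − PU + PQ.
As a 15×10 matrix over Z this has rank 10, with invariant factors (1,1,1,1,1,1,1,1,1,2).

Now H_k = ker ∂_k / im ∂_{k+1}, so:

  H_0: rank C_0 − rank ∂_1 = 6 − 5 = 1, and the invariant factors of ∂_1 are all 1, so H_0 ≅ Z.
  H_1: rank ker ∂_1 − rank ∂_2 = (15 − 5) − 10 = 0, and ∂_2 has invariant factor 2 > 1, so H_1 ≅ Z_2.
  H_2: rank ker ∂_2 − rank ∂_3 = (10 − 10) − 0 = 0, and there is no ∂_3, so H_2 ≅ 0.

H_0 = Z,  H_1 = Z_2,  H_2 = 0.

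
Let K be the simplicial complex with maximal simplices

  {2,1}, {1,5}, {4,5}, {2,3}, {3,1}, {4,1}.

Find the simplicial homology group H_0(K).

Fix the vertex order 1 < 2 < 3 < 4 < 5 and write every simplex with vertices in increasing order. Then dim K = 1 and the simplices of K are:

  0-simplices (5): [1], [2], [3], [4], [5]
  1-simplices (6): [1,2], [1,3], [1,4], [1,5], [2,3], [4,5]

so the chain groups are C_0 ≅ Z^5, C_1 ≅ Z^6.

∂_1: C_1 → C_0 sends each edge [p,q] (with p < q) to q − p. For instance
  ∂[4,5] = [5] − [4].
The resulting 5×6 matrix has rank 4, and its Smith normal form has invariant factors (1,1,1,1).

Now H_k = ker ∂_k / im ∂_{k+1}, so:

  H_0: rank C_0 − rank ∂_1 = 5 − 4 = 1, and the invariant factors of ∂_1 are all 1, so H_0 ≅ Z.

(K is a triangulation of a wedge of 2 circles.)

H_0 ≅ Z.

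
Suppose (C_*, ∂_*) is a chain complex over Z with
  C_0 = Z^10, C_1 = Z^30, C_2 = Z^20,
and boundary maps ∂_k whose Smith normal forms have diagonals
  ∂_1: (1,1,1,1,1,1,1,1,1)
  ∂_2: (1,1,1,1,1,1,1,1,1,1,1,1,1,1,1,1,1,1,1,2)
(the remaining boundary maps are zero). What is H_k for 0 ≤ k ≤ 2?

H_0 = Z,  H_1 = Z ⊕ Z/2,  H_2 = 0.

H_0: b_0 = 10 − 0 − 9 = 1; torsion from ∂_1 factors > 1: none. So H_0 = Z.
H_1: b_1 = 30 − 9 − 20 = 1; torsion from ∂_2 factors > 1: [2]. So H_1 = Z ⊕ Z/2.
H_2: b_2 = 20 − 20 − 0 = 0; torsion from ∂_3 factors > 1: none. So H_2 = 0.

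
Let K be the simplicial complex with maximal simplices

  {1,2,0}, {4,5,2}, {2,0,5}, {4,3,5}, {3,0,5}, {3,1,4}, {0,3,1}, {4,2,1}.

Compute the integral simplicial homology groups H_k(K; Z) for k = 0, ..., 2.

H_0 ≅ Z,  H_1 = 0,  H_2 ≅ Z.

We work with the vertex ordering 0 < 1 < 2 < 3 < 4 < 5. The simplices of K, each written with vertices in increasing order, are:

  0-simplices (6): [0], [1], [2], [3], [4], [5]
  1-simplices (12): [0,1], [0,2], [0,3], [0,5], [1,2], [1,3], [1,4], [2,4], [2,5], [3,4], [3,5], [4,5]
  2-simplices (8): [0,1,2], [0,1,3], [0,2,5], [0,3,5], [1,2,4], [1,3,4], [2,4,5], [3,4,5]

Hence C_0 ≅ Z^6, C_1 ≅ Z^12, C_2 ≅ Z^8.

Boundary ∂_1: C_1 → C_0 maps an edge to its endpoints' difference, ∂[p,q] = q − p. For instance
  ∂[0,1] = [1] − [0].
The resulting 6×12 matrix has rank 5, and its Smith normal form has invariant factors (1,1,1,1,1).

∂_2: C_2 → C_1 sends each 2-simplex [p,q,r] to [q,r] − [p,r] + [p,q]. For instance
  ∂[3,4,5] = [4,5] − [3,5] + [3,4],
  ∂[2,4,5] = [4,5] − [2,5] + [2,4].
The 12×8 boundary matrix has rank 7 and Smith normal form diag(1,1,1,1,1,1,1).

Computing H_k = (kernel of ∂_k) / (image of ∂_{k+1}):

  H_0: rank C_0 − rank ∂_1 = 6 − 5 = 1, and the invariant factors of ∂_1 are all 1, so H_0 = Z.
  H_1: rank ker ∂_1 − rank ∂_2 = (12 − 5) − 7 = 0, and the invariant factors of ∂_2 are all 1, so H_1 = 0.
  H_2: rank ker ∂_2 − rank ∂_3 = (8 − 7) − 0 = 1, and there is no ∂_3, so H_2 = Z.

As a check, the Euler characteristic is 6 − 12 + 8 = 2, which agrees with 1 − 0 + 1 = 2.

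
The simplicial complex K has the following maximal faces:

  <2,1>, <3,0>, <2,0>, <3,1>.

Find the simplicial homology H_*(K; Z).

We work with the vertex ordering 0 < 1 < 2 < 3. The simplices of K, each written with vertices in increasing order, are:

  0-simplices (4): [0], [1], [2], [3]
  1-simplices (4): [0,2], [0,3], [1,2], [1,3]

giving chain groups C_0 ≅ Z^4, C_1 ≅ Z^4.

∂_1: C_1 → C_0 sends each edge [p,q] (with p < q) to q − p. For instance
  ∂[0,3] = [3] − [0].
The resulting 4×4 matrix has rank 3, and its Smith normal form has invariant factors (1,1,1).

Computing H_k = (kernel of ∂_k) / (image of ∂_{k+1}):

  H_0: rank C_0 − rank ∂_1 = 4 − 3 = 1, and the invariant factors of ∂_1 are all 1, so H_0 = Z.
  H_1: rank ker ∂_1 − rank ∂_2 = (4 − 3) − 0 = 1, and there is no ∂_2, so H_1 = Z.

H_0 = Z,  H_1 = Z.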